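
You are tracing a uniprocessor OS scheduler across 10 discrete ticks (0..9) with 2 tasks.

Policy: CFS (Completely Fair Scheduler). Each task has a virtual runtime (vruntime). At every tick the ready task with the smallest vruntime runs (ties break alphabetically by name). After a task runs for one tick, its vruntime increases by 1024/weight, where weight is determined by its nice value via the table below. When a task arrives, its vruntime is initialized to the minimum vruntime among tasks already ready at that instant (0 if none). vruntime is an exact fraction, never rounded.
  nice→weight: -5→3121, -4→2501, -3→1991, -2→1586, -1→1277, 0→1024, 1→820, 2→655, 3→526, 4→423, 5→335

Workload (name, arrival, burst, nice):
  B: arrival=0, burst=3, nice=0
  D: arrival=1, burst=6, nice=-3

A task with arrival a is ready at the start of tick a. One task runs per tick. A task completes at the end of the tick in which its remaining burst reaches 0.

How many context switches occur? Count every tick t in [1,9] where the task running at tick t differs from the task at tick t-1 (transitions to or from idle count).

t=0: vr[B=0] → run B
t=1: vr[B=1 D=1] → run B
t=2: vr[B=2 D=1] → run D
t=3: vr[B=2 D=3015/1991] → run D
t=4: vr[B=2 D=4039/1991] → run B
t=5: vr[D=4039/1991] → run D
t=6: vr[D=5063/1991] → run D
t=7: vr[D=6087/1991] → run D
t=8: vr[D=7111/1991] → run D
t=9: (idle)

context switches = 4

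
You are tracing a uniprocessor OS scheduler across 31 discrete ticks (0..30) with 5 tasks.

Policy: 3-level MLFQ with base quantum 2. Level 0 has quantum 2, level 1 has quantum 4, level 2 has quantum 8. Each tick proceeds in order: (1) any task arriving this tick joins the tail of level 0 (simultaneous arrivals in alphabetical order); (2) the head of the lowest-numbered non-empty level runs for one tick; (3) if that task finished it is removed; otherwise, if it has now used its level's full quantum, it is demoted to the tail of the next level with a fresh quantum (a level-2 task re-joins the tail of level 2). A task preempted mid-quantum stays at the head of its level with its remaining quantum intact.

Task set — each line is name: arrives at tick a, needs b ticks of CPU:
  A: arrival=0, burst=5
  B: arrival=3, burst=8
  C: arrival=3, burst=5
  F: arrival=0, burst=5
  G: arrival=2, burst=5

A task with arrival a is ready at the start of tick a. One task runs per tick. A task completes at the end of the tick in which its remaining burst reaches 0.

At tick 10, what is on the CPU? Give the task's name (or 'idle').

t=0: L0/L1/L2 = AF/-/- → run A
t=1: L0/L1/L2 = AF/-/- → run A
t=2: L0/L1/L2 = FG/A/- → run F
t=3: L0/L1/L2 = FGBC/A/- → run F
t=4: L0/L1/L2 = GBC/AF/- → run G
t=5: L0/L1/L2 = GBC/AF/- → run G
t=6: L0/L1/L2 = BC/AFG/- → run B
t=7: L0/L1/L2 = BC/AFG/- → run B
t=8: L0/L1/L2 = C/AFGB/- → run C
t=9: L0/L1/L2 = C/AFGB/- → run C
t=10: L0/L1/L2 = -/AFGBC/- → run A
t=11: L0/L1/L2 = -/AFGBC/- → run A
t=12: L0/L1/L2 = -/AFGBC/- → run A
t=13: L0/L1/L2 = -/FGBC/- → run F
t=14: L0/L1/L2 = -/FGBC/- → run F
t=15: L0/L1/L2 = -/FGBC/- → run F
t=16: L0/L1/L2 = -/GBC/- → run G
t=17: L0/L1/L2 = -/GBC/- → run G
t=18: L0/L1/L2 = -/GBC/- → run G
t=19: L0/L1/L2 = -/BC/- → run B
t=20: L0/L1/L2 = -/BC/- → run B
t=21: L0/L1/L2 = -/BC/- → run B
t=22: L0/L1/L2 = -/BC/- → run B
t=23: L0/L1/L2 = -/C/B → run C
t=24: L0/L1/L2 = -/C/B → run C
t=25: L0/L1/L2 = -/C/B → run C
t=26: L0/L1/L2 = -/-/B → run B
t=27: L0/L1/L2 = -/-/B → run B
t=28: (idle)
t=29: (idle)
t=30: (idle)

running at tick 10 = A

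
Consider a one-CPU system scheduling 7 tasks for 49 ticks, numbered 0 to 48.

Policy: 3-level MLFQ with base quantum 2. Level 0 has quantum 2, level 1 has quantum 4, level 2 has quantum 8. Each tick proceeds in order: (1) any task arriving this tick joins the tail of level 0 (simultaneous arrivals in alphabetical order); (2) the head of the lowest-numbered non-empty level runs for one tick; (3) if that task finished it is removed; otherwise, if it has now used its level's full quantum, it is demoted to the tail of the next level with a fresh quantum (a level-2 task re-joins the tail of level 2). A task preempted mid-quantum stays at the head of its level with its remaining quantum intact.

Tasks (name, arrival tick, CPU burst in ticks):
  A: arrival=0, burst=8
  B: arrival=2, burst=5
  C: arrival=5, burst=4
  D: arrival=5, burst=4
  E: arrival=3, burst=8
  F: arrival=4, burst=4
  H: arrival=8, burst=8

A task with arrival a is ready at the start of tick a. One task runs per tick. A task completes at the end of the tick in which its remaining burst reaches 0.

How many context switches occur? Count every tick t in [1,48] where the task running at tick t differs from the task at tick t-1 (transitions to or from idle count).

t=0: L0/L1/L2 = A/-/- → run A
t=1: L0/L1/L2 = A/-/- → run A
t=2: L0/L1/L2 = B/A/- → run B
t=3: L0/L1/L2 = BE/A/- → run B
t=4: L0/L1/L2 = EF/AB/- → run E
t=5: L0/L1/L2 = EFCD/AB/- → run E
t=6: L0/L1/L2 = FCD/ABE/- → run F
t=7: L0/L1/L2 = FCD/ABE/- → run F
t=8: L0/L1/L2 = CDH/ABEF/- → run C
t=9: L0/L1/L2 = CDH/ABEF/- → run C
t=10: L0/L1/L2 = DH/ABEFC/- → run D
t=11: L0/L1/L2 = DH/ABEFC/- → run D
t=12: L0/L1/L2 = H/ABEFCD/- → run H
t=13: L0/L1/L2 = H/ABEFCD/- → run H
t=14: L0/L1/L2 = -/ABEFCDH/- → run A
t=15: L0/L1/L2 = -/ABEFCDH/- → run A
t=16: L0/L1/L2 = -/ABEFCDH/- → run A
t=17: L0/L1/L2 = -/ABEFCDH/- → run A
t=18: L0/L1/L2 = -/BEFCDH/A → run B
t=19: L0/L1/L2 = -/BEFCDH/A → run B
t=20: L0/L1/L2 = -/BEFCDH/A → run B
t=21: L0/L1/L2 = -/EFCDH/A → run E
t=22: L0/L1/L2 = -/EFCDH/A → run E
t=23: L0/L1/L2 = -/EFCDH/A → run E
t=24: L0/L1/L2 = -/EFCDH/A → run E
t=25: L0/L1/L2 = -/FCDH/AE → run F
t=26: L0/L1/L2 = -/FCDH/AE → run F
t=27: L0/L1/L2 = -/CDH/AE → run C
t=28: L0/L1/L2 = -/CDH/AE → run C
t=29: L0/L1/L2 = -/DH/AE → run D
t=30: L0/L1/L2 = -/DH/AE → run D
t=31: L0/L1/L2 = -/H/AE → run H
t=32: L0/L1/L2 = -/H/AE → run H
t=33: L0/L1/L2 = -/H/AE → run H
t=34: L0/L1/L2 = -/H/AE → run H
t=35: L0/L1/L2 = -/-/AEH → run A
t=36: L0/L1/L2 = -/-/AEH → run A
t=37: L0/L1/L2 = -/-/EH → run E
t=38: L0/L1/L2 = -/-/EH → run E
t=39: L0/L1/L2 = -/-/H → run H
t=40: L0/L1/L2 = -/-/H → run H
t=41: (idle)
t=42: (idle)
t=43: (idle)
t=44: (idle)
t=45: (idle)
t=46: (idle)
t=47: (idle)
t=48: (idle)

context switches = 17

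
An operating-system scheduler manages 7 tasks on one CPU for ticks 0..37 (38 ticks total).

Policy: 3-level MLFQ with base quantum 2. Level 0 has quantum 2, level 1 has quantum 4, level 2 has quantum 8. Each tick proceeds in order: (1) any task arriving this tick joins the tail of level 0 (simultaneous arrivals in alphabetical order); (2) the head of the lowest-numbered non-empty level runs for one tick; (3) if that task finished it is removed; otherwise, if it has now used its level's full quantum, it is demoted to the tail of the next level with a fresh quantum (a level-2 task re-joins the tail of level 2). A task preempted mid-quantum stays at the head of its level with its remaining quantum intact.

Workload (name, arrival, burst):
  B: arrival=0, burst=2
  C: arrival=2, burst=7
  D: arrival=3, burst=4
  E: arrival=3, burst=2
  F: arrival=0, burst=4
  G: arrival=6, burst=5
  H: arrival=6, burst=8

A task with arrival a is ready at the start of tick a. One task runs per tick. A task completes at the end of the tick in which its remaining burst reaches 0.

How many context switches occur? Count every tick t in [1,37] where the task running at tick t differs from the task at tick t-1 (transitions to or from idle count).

context switches = 14

t=0: L0/L1/L2 = BF/-/- → run B
t=1: L0/L1/L2 = BF/-/- → run B
t=2: L0/L1/L2 = FC/-/- → run F
t=3: L0/L1/L2 = FCDE/-/- → run F
t=4: L0/L1/L2 = CDE/F/- → run C
t=5: L0/L1/L2 = CDE/F/- → run C
t=6: L0/L1/L2 = DEGH/FC/- → run D
t=7: L0/L1/L2 = DEGH/FC/- → run D
t=8: L0/L1/L2 = EGH/FCD/- → run E
t=9: L0/L1/L2 = EGH/FCD/- → run E
t=10: L0/L1/L2 = GH/FCD/- → run G
t=11: L0/L1/L2 = GH/FCD/- → run G
t=12: L0/L1/L2 = H/FCDG/- → run H
t=13: L0/L1/L2 = H/FCDG/- → run H
t=14: L0/L1/L2 = -/FCDGH/- → run F
t=15: L0/L1/L2 = -/FCDGH/- → run F
t=16: L0/L1/L2 = -/CDGH/- → run C
t=17: L0/L1/L2 = -/CDGH/- → run C
t=18: L0/L1/L2 = -/CDGH/- → run C
t=19: L0/L1/L2 = -/CDGH/- → run C
t=20: L0/L1/L2 = -/DGH/C → run D
t=21: L0/L1/L2 = -/DGH/C → run D
t=22: L0/L1/L2 = -/GH/C → run G
t=23: L0/L1/L2 = -/GH/C → run G
t=24: L0/L1/L2 = -/GH/C → run G
t=25: L0/L1/L2 = -/H/C → run H
t=26: L0/L1/L2 = -/H/C → run H
t=27: L0/L1/L2 = -/H/C → run H
t=28: L0/L1/L2 = -/H/C → run H
t=29: L0/L1/L2 = -/-/CH → run C
t=30: L0/L1/L2 = -/-/H → run H
t=31: L0/L1/L2 = -/-/H → run H
t=32: (idle)
t=33: (idle)
t=34: (idle)
t=35: (idle)
t=36: (idle)
t=37: (idle)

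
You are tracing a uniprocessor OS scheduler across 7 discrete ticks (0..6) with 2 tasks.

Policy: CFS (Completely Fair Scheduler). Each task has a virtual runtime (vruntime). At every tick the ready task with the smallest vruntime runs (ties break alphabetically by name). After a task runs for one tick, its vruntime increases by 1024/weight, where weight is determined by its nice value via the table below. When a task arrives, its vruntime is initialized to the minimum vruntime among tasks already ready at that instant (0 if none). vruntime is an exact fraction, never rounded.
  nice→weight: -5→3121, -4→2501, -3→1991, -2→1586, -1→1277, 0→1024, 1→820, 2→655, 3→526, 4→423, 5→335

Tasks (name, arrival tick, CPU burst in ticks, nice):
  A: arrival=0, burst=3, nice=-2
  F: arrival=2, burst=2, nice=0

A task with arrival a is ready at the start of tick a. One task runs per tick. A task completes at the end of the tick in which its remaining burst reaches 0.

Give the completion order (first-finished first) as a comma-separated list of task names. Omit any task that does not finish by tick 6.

t=0: vr[A=0] → run A
t=1: vr[A=512/793] → run A
t=2: vr[A=1024/793 F=1024/793] → run A
t=3: vr[F=1024/793] → run F
t=4: vr[F=1817/793] → run F
t=5: (idle)
t=6: (idle)

completion order = A, F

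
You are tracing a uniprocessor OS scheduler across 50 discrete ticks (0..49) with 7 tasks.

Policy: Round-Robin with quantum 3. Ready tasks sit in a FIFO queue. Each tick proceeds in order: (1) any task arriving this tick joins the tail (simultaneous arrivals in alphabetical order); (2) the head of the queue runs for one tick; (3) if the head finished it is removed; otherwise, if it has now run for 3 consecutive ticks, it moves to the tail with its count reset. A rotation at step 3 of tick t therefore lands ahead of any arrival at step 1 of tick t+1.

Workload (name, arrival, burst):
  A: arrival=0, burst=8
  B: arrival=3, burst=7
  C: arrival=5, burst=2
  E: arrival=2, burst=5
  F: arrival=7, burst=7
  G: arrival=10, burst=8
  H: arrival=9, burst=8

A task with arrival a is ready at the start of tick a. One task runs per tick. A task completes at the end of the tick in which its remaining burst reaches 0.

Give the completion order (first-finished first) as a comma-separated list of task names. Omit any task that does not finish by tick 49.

completion order = C, E, A, B, F, H, G

t=0: queue=[A] q_used=0 → run A
t=1: queue=[A] q_used=1 → run A
t=2: queue=[A,E] q_used=2 → run A
t=3: queue=[E,A,B] q_used=0 → run E
t=4: queue=[E,A,B] q_used=1 → run E
t=5: queue=[E,A,B,C] q_used=2 → run E
t=6: queue=[A,B,C,E] q_used=0 → run A
t=7: queue=[A,B,C,E,F] q_used=1 → run A
t=8: queue=[A,B,C,E,F] q_used=2 → run A
t=9: queue=[B,C,E,F,A,H] q_used=0 → run B
t=10: queue=[B,C,E,F,A,H,G] q_used=1 → run B
t=11: queue=[B,C,E,F,A,H,G] q_used=2 → run B
t=12: queue=[C,E,F,A,H,G,B] q_used=0 → run C
t=13: queue=[C,E,F,A,H,G,B] q_used=1 → run C
t=14: queue=[E,F,A,H,G,B] q_used=0 → run E
t=15: queue=[E,F,A,H,G,B] q_used=1 → run E
t=16: queue=[F,A,H,G,B] q_used=0 → run F
t=17: queue=[F,A,H,G,B] q_used=1 → run F
t=18: queue=[F,A,H,G,B] q_used=2 → run F
t=19: queue=[A,H,G,B,F] q_used=0 → run A
t=20: queue=[A,H,G,B,F] q_used=1 → run A
t=21: queue=[H,G,B,F] q_used=0 → run H
t=22: queue=[H,G,B,F] q_used=1 → run H
t=23: queue=[H,G,B,F] q_used=2 → run H
t=24: queue=[G,B,F,H] q_used=0 → run G
t=25: queue=[G,B,F,H] q_used=1 → run G
t=26: queue=[G,B,F,H] q_used=2 → run G
t=27: queue=[B,F,H,G] q_used=0 → run B
t=28: queue=[B,F,H,G] q_used=1 → run B
t=29: queue=[B,F,H,G] q_used=2 → run B
t=30: queue=[F,H,G,B] q_used=0 → run F
t=31: queue=[F,H,G,B] q_used=1 → run F
t=32: queue=[F,H,G,B] q_used=2 → run F
t=33: queue=[H,G,B,F] q_used=0 → run H
t=34: queue=[H,G,B,F] q_used=1 → run H
t=35: queue=[H,G,B,F] q_used=2 → run H
t=36: queue=[G,B,F,H] q_used=0 → run G
t=37: queue=[G,B,F,H] q_used=1 → run G
t=38: queue=[G,B,F,H] q_used=2 → run G
t=39: queue=[B,F,H,G] q_used=0 → run B
t=40: queue=[F,H,G] q_used=0 → run F
t=41: queue=[H,G] q_used=0 → run H
t=42: queue=[H,G] q_used=1 → run H
t=43: queue=[G] q_used=0 → run G
t=44: queue=[G] q_used=1 → run G
t=45: (idle)
t=46: (idle)
t=47: (idle)
t=48: (idle)
t=49: (idle)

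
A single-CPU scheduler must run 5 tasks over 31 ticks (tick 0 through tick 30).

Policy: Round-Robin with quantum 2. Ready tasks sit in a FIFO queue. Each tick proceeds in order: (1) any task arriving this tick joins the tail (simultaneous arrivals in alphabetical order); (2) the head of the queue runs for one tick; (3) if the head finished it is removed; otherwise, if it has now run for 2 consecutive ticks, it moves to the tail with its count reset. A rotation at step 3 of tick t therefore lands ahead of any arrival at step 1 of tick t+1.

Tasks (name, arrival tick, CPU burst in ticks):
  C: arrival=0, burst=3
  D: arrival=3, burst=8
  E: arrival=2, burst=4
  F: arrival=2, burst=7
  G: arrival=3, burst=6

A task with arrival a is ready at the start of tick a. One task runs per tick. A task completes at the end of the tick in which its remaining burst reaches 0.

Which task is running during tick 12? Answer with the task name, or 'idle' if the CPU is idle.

running at tick 12 = E

t=0: queue=[C] q_used=0 → run C
t=1: queue=[C] q_used=1 → run C
t=2: queue=[C,E,F] q_used=0 → run C
t=3: queue=[E,F,D,G] q_used=0 → run E
t=4: queue=[E,F,D,G] q_used=1 → run E
t=5: queue=[F,D,G,E] q_used=0 → run F
t=6: queue=[F,D,G,E] q_used=1 → run F
t=7: queue=[D,G,E,F] q_used=0 → run D
t=8: queue=[D,G,E,F] q_used=1 → run D
t=9: queue=[G,E,F,D] q_used=0 → run G
t=10: queue=[G,E,F,D] q_used=1 → run G
t=11: queue=[E,F,D,G] q_used=0 → run E
t=12: queue=[E,F,D,G] q_used=1 → run E
t=13: queue=[F,D,G] q_used=0 → run F
t=14: queue=[F,D,G] q_used=1 → run F
t=15: queue=[D,G,F] q_used=0 → run D
t=16: queue=[D,G,F] q_used=1 → run D
t=17: queue=[G,F,D] q_used=0 → run G
t=18: queue=[G,F,D] q_used=1 → run G
t=19: queue=[F,D,G] q_used=0 → run F
t=20: queue=[F,D,G] q_used=1 → run F
t=21: queue=[D,G,F] q_used=0 → run D
t=22: queue=[D,G,F] q_used=1 → run D
t=23: queue=[G,F,D] q_used=0 → run G
t=24: queue=[G,F,D] q_used=1 → run G
t=25: queue=[F,D] q_used=0 → run F
t=26: queue=[D] q_used=0 → run D
t=27: queue=[D] q_used=1 → run D
t=28: (idle)
t=29: (idle)
t=30: (idle)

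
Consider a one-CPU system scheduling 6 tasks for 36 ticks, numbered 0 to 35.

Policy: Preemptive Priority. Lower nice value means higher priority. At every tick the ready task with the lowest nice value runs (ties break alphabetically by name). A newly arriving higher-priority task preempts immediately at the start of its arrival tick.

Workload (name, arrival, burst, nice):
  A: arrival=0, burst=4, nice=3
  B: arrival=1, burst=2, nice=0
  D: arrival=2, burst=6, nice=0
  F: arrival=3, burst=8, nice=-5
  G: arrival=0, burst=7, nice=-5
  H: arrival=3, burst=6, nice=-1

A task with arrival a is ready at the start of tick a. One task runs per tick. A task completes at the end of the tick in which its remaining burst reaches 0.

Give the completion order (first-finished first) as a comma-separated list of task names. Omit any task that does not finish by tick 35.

completion order = F, G, H, B, D, A

t=0: ready={A,G} → run G
t=1: ready={A,B,G} → run G
t=2: ready={A,B,D,G} → run G
t=3: ready={A,B,D,F,G,H} → run F
t=4: ready={A,B,D,F,G,H} → run F
t=5: ready={A,B,D,F,G,H} → run F
t=6: ready={A,B,D,F,G,H} → run F
t=7: ready={A,B,D,F,G,H} → run F
t=8: ready={A,B,D,F,G,H} → run F
t=9: ready={A,B,D,F,G,H} → run F
t=10: ready={A,B,D,F,G,H} → run F
t=11: ready={A,B,D,G,H} → run G
t=12: ready={A,B,D,G,H} → run G
t=13: ready={A,B,D,G,H} → run G
t=14: ready={A,B,D,G,H} → run G
t=15: ready={A,B,D,H} → run H
t=16: ready={A,B,D,H} → run H
t=17: ready={A,B,D,H} → run H
t=18: ready={A,B,D,H} → run H
t=19: ready={A,B,D,H} → run H
t=20: ready={A,B,D,H} → run H
t=21: ready={A,B,D} → run B
t=22: ready={A,B,D} → run B
t=23: ready={A,D} → run D
t=24: ready={A,D} → run D
t=25: ready={A,D} → run D
t=26: ready={A,D} → run D
t=27: ready={A,D} → run D
t=28: ready={A,D} → run D
t=29: ready={A} → run A
t=30: ready={A} → run A
t=31: ready={A} → run A
t=32: ready={A} → run A
t=33: (idle)
t=34: (idle)
t=35: (idle)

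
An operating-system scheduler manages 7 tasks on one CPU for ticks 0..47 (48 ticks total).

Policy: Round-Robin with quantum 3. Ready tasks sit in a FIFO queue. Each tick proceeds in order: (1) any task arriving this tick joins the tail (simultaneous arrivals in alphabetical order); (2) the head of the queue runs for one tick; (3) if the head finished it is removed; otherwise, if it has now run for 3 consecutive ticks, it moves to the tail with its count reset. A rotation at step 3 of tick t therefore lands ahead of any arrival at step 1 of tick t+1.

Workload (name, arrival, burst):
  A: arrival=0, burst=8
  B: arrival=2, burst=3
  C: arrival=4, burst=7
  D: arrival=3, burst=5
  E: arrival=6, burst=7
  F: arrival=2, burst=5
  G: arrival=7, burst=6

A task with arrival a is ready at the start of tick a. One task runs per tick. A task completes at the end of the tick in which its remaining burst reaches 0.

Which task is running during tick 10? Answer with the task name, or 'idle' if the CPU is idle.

t=0: queue=[A] q_used=0 → run A
t=1: queue=[A] q_used=1 → run A
t=2: queue=[A,B,F] q_used=2 → run A
t=3: queue=[B,F,A,D] q_used=0 → run B
t=4: queue=[B,F,A,D,C] q_used=1 → run B
t=5: queue=[B,F,A,D,C] q_used=2 → run B
t=6: queue=[F,A,D,C,E] q_used=0 → run F
t=7: queue=[F,A,D,C,E,G] q_used=1 → run F
t=8: queue=[F,A,D,C,E,G] q_used=2 → run F
t=9: queue=[A,D,C,E,G,F] q_used=0 → run A
t=10: queue=[A,D,C,E,G,F] q_used=1 → run A
t=11: queue=[A,D,C,E,G,F] q_used=2 → run A
t=12: queue=[D,C,E,G,F,A] q_used=0 → run D
t=13: queue=[D,C,E,G,F,A] q_used=1 → run D
t=14: queue=[D,C,E,G,F,A] q_used=2 → run D
t=15: queue=[C,E,G,F,A,D] q_used=0 → run C
t=16: queue=[C,E,G,F,A,D] q_used=1 → run C
t=17: queue=[C,E,G,F,A,D] q_used=2 → run C
t=18: queue=[E,G,F,A,D,C] q_used=0 → run E
t=19: queue=[E,G,F,A,D,C] q_used=1 → run E
t=20: queue=[E,G,F,A,D,C] q_used=2 → run E
t=21: queue=[G,F,A,D,C,E] q_used=0 → run G
t=22: queue=[G,F,A,D,C,E] q_used=1 → run G
t=23: queue=[G,F,A,D,C,E] q_used=2 → run G
t=24: queue=[F,A,D,C,E,G] q_used=0 → run F
t=25: queue=[F,A,D,C,E,G] q_used=1 → run F
t=26: queue=[A,D,C,E,G] q_used=0 → run A
t=27: queue=[A,D,C,E,G] q_used=1 → run A
t=28: queue=[D,C,E,G] q_used=0 → run D
t=29: queue=[D,C,E,G] q_used=1 → run D
t=30: queue=[C,E,G] q_used=0 → run C
t=31: queue=[C,E,G] q_used=1 → run C
t=32: queue=[C,E,G] q_used=2 → run C
t=33: queue=[E,G,C] q_used=0 → run E
t=34: queue=[E,G,C] q_used=1 → run E
t=35: queue=[E,G,C] q_used=2 → run E
t=36: queue=[G,C,E] q_used=0 → run G
t=37: queue=[G,C,E] q_used=1 → run G
t=38: queue=[G,C,E] q_used=2 → run G
t=39: queue=[C,E] q_used=0 → run C
t=40: queue=[E] q_used=0 → run E
t=41: (idle)
t=42: (idle)
t=43: (idle)
t=44: (idle)
t=45: (idle)
t=46: (idle)
t=47: (idle)

running at tick 10 = A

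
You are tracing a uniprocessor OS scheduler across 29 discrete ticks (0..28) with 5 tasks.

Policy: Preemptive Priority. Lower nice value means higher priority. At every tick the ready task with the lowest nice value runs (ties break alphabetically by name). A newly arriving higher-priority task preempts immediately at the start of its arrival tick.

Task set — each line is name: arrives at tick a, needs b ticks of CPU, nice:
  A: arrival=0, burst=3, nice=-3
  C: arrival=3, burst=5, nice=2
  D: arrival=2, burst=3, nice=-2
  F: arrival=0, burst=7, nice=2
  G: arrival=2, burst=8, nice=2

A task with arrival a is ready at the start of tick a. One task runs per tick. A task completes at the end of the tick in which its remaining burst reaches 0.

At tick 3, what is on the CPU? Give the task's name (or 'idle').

running at tick 3 = D

t=0: ready={A,F} → run A
t=1: ready={A,F} → run A
t=2: ready={A,D,F,G} → run A
t=3: ready={C,D,F,G} → run D
t=4: ready={C,D,F,G} → run D
t=5: ready={C,D,F,G} → run D
t=6: ready={C,F,G} → run C
t=7: ready={C,F,G} → run C
t=8: ready={C,F,G} → run C
t=9: ready={C,F,G} → run C
t=10: ready={C,F,G} → run C
t=11: ready={F,G} → run F
t=12: ready={F,G} → run F
t=13: ready={F,G} → run F
t=14: ready={F,G} → run F
t=15: ready={F,G} → run F
t=16: ready={F,G} → run F
t=17: ready={F,G} → run F
t=18: ready={G} → run G
t=19: ready={G} → run G
t=20: ready={G} → run G
t=21: ready={G} → run G
t=22: ready={G} → run G
t=23: ready={G} → run G
t=24: ready={G} → run G
t=25: ready={G} → run G
t=26: (idle)
t=27: (idle)
t=28: (idle)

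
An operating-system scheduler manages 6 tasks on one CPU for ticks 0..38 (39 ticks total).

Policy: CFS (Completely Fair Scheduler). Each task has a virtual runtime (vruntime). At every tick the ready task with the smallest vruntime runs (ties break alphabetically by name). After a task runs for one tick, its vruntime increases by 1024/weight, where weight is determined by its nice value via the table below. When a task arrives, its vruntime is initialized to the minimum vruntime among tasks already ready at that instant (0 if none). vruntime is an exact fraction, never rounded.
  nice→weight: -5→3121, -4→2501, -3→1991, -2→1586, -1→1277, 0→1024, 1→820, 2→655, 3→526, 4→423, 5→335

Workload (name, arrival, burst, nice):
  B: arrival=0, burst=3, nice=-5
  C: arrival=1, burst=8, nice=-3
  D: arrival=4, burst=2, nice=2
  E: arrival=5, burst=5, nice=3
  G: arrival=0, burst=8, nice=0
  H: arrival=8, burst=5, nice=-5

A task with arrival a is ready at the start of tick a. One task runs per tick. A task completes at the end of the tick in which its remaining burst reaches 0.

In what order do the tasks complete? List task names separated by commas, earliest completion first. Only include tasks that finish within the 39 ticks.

t=0: vr[B=0 G=0] → run B
t=1: vr[B=1024/3121 C=0 G=0] → run C
t=2: vr[B=1024/3121 C=1024/1991 G=0] → run G
t=3: vr[B=1024/3121 C=1024/1991 G=1] → run B
t=4: vr[B=2048/3121 C=1024/1991 D=1024/1991 G=1] → run C
t=5: vr[B=2048/3121 C=2048/1991 D=1024/1991 E=1024/1991 G=1] → run D
t=6: vr[B=2048/3121 C=2048/1991 D=2709504/1304105 E=1024/1991 G=1] → run E
t=7: vr[B=2048/3121 C=2048/1991 D=2709504/1304105 E=1288704/523633 G=1] → run B
t=8: vr[C=2048/1991 D=2709504/1304105 E=1288704/523633 G=1 H=1] → run G
t=9: vr[C=2048/1991 D=2709504/1304105 E=1288704/523633 G=2 H=1] → run H
t=10: vr[C=2048/1991 D=2709504/1304105 E=1288704/523633 G=2 H=4145/3121] → run C
t=11: vr[C=3072/1991 D=2709504/1304105 E=1288704/523633 G=2 H=4145/3121] → run H
t=12: vr[C=3072/1991 D=2709504/1304105 E=1288704/523633 G=2 H=5169/3121] → run C
t=13: vr[C=4096/1991 D=2709504/1304105 E=1288704/523633 G=2 H=5169/3121] → run H
t=14: vr[C=4096/1991 D=2709504/1304105 E=1288704/523633 G=2 H=6193/3121] → run H
t=15: vr[C=4096/1991 D=2709504/1304105 E=1288704/523633 G=2 H=7217/3121] → run G
t=16: vr[C=4096/1991 D=2709504/1304105 E=1288704/523633 G=3 H=7217/3121] → run C
t=17: vr[C=5120/1991 D=2709504/1304105 E=1288704/523633 G=3 H=7217/3121] → run D
t=18: vr[C=5120/1991 E=1288704/523633 G=3 H=7217/3121] → run H
t=19: vr[C=5120/1991 E=1288704/523633 G=3] → run E
t=20: vr[C=5120/1991 E=2308096/523633 G=3] → run C
t=21: vr[C=6144/1991 E=2308096/523633 G=3] → run G
t=22: vr[C=6144/1991 E=2308096/523633 G=4] → run C
t=23: vr[C=7168/1991 E=2308096/523633 G=4] → run C
t=24: vr[E=2308096/523633 G=4] → run G
t=25: vr[E=2308096/523633 G=5] → run E
t=26: vr[E=3327488/523633 G=5] → run G
t=27: vr[E=3327488/523633 G=6] → run G
t=28: vr[E=3327488/523633 G=7] → run E
t=29: vr[E=4346880/523633 G=7] → run G
t=30: vr[E=4346880/523633] → run E
t=31: (idle)
t=32: (idle)
t=33: (idle)
t=34: (idle)
t=35: (idle)
t=36: (idle)
t=37: (idle)
t=38: (idle)

completion order = B, D, H, C, G, E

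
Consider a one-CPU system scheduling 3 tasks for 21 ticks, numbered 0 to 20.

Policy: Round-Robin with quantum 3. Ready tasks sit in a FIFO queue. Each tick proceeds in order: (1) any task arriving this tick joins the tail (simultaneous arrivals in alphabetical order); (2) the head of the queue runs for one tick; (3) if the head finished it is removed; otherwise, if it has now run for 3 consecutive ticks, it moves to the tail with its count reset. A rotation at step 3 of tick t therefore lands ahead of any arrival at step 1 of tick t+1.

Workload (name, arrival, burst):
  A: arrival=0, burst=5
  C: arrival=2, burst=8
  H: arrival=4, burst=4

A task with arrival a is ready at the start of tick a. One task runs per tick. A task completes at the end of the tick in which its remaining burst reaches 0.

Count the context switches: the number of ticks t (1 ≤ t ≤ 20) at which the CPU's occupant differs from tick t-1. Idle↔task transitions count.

t=0: queue=[A] q_used=0 → run A
t=1: queue=[A] q_used=1 → run A
t=2: queue=[A,C] q_used=2 → run A
t=3: queue=[C,A] q_used=0 → run C
t=4: queue=[C,A,H] q_used=1 → run C
t=5: queue=[C,A,H] q_used=2 → run C
t=6: queue=[A,H,C] q_used=0 → run A
t=7: queue=[A,H,C] q_used=1 → run A
t=8: queue=[H,C] q_used=0 → run H
t=9: queue=[H,C] q_used=1 → run H
t=10: queue=[H,C] q_used=2 → run H
t=11: queue=[C,H] q_used=0 → run C
t=12: queue=[C,H] q_used=1 → run C
t=13: queue=[C,H] q_used=2 → run C
t=14: queue=[H,C] q_used=0 → run H
t=15: queue=[C] q_used=0 → run C
t=16: queue=[C] q_used=1 → run C
t=17: (idle)
t=18: (idle)
t=19: (idle)
t=20: (idle)

context switches = 7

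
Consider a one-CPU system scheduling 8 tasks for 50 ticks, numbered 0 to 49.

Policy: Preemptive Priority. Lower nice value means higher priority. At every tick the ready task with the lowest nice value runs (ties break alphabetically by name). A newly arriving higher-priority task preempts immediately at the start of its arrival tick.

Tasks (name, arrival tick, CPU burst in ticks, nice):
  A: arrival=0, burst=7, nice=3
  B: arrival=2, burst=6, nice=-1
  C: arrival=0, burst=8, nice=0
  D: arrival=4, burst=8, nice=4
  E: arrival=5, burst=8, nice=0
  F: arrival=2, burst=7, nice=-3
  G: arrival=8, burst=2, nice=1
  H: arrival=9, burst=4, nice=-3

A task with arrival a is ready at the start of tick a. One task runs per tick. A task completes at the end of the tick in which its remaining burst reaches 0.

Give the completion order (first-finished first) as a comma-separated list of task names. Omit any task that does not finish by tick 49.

t=0: ready={A,C} → run C
t=1: ready={A,C} → run C
t=2: ready={A,B,C,F} → run F
t=3: ready={A,B,C,F} → run F
t=4: ready={A,B,C,D,F} → run F
t=5: ready={A,B,C,D,E,F} → run F
t=6: ready={A,B,C,D,E,F} → run F
t=7: ready={A,B,C,D,E,F} → run F
t=8: ready={A,B,C,D,E,F,G} → run F
t=9: ready={A,B,C,D,E,G,H} → run H
t=10: ready={A,B,C,D,E,G,H} → run H
t=11: ready={A,B,C,D,E,G,H} → run H
t=12: ready={A,B,C,D,E,G,H} → run H
t=13: ready={A,B,C,D,E,G} → run B
t=14: ready={A,B,C,D,E,G} → run B
t=15: ready={A,B,C,D,E,G} → run B
t=16: ready={A,B,C,D,E,G} → run B
t=17: ready={A,B,C,D,E,G} → run B
t=18: ready={A,B,C,D,E,G} → run B
t=19: ready={A,C,D,E,G} → run C
t=20: ready={A,C,D,E,G} → run C
t=21: ready={A,C,D,E,G} → run C
t=22: ready={A,C,D,E,G} → run C
t=23: ready={A,C,D,E,G} → run C
t=24: ready={A,C,D,E,G} → run C
t=25: ready={A,D,E,G} → run E
t=26: ready={A,D,E,G} → run E
t=27: ready={A,D,E,G} → run E
t=28: ready={A,D,E,G} → run E
t=29: ready={A,D,E,G} → run E
t=30: ready={A,D,E,G} → run E
t=31: ready={A,D,E,G} → run E
t=32: ready={A,D,E,G} → run E
t=33: ready={A,D,G} → run G
t=34: ready={A,D,G} → run G
t=35: ready={A,D} → run A
t=36: ready={A,D} → run A
t=37: ready={A,D} → run A
t=38: ready={A,D} → run A
t=39: ready={A,D} → run A
t=40: ready={A,D} → run A
t=41: ready={A,D} → run A
t=42: ready={D} → run D
t=43: ready={D} → run D
t=44: ready={D} → run D
t=45: ready={D} → run D
t=46: ready={D} → run D
t=47: ready={D} → run D
t=48: ready={D} → run D
t=49: ready={D} → run D

completion order = F, H, B, C, E, G, A, D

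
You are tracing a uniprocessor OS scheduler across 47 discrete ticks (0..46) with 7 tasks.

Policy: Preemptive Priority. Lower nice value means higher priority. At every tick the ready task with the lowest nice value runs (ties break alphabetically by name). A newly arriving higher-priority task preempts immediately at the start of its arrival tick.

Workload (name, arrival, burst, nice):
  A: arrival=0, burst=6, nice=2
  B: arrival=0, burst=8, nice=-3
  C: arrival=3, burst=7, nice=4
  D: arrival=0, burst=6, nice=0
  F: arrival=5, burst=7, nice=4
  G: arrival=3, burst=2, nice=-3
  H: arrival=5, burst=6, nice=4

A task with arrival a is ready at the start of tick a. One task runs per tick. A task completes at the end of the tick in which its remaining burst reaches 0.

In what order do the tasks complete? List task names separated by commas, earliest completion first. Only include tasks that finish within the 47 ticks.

t=0: ready={A,B,D} → run B
t=1: ready={A,B,D} → run B
t=2: ready={A,B,D} → run B
t=3: ready={A,B,C,D,G} → run B
t=4: ready={A,B,C,D,G} → run B
t=5: ready={A,B,C,D,F,G,H} → run B
t=6: ready={A,B,C,D,F,G,H} → run B
t=7: ready={A,B,C,D,F,G,H} → run B
t=8: ready={A,C,D,F,G,H} → run G
t=9: ready={A,C,D,F,G,H} → run G
t=10: ready={A,C,D,F,H} → run D
t=11: ready={A,C,D,F,H} → run D
t=12: ready={A,C,D,F,H} → run D
t=13: ready={A,C,D,F,H} → run D
t=14: ready={A,C,D,F,H} → run D
t=15: ready={A,C,D,F,H} → run D
t=16: ready={A,C,F,H} → run A
t=17: ready={A,C,F,H} → run A
t=18: ready={A,C,F,H} → run A
t=19: ready={A,C,F,H} → run A
t=20: ready={A,C,F,H} → run A
t=21: ready={A,C,F,H} → run A
t=22: ready={C,F,H} → run C
t=23: ready={C,F,H} → run C
t=24: ready={C,F,H} → run C
t=25: ready={C,F,H} → run C
t=26: ready={C,F,H} → run C
t=27: ready={C,F,H} → run C
t=28: ready={C,F,H} → run C
t=29: ready={F,H} → run F
t=30: ready={F,H} → run F
t=31: ready={F,H} → run F
t=32: ready={F,H} → run F
t=33: ready={F,H} → run F
t=34: ready={F,H} → run F
t=35: ready={F,H} → run F
t=36: ready={H} → run H
t=37: ready={H} → run H
t=38: ready={H} → run H
t=39: ready={H} → run H
t=40: ready={H} → run H
t=41: ready={H} → run H
t=42: (idle)
t=43: (idle)
t=44: (idle)
t=45: (idle)
t=46: (idle)

completion order = B, G, D, A, C, F, H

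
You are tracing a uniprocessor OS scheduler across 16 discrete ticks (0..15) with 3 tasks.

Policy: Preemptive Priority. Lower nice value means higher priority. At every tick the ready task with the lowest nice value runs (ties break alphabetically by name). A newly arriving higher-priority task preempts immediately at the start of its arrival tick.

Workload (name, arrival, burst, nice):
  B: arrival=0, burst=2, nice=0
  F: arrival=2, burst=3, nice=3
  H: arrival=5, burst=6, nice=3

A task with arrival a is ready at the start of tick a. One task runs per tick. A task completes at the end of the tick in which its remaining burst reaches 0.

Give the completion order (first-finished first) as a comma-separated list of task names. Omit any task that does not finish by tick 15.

completion order = B, F, H

t=0: ready={B} → run B
t=1: ready={B} → run B
t=2: ready={F} → run F
t=3: ready={F} → run F
t=4: ready={F} → run F
t=5: ready={H} → run H
t=6: ready={H} → run H
t=7: ready={H} → run H
t=8: ready={H} → run H
t=9: ready={H} → run H
t=10: ready={H} → run H
t=11: (idle)
t=12: (idle)
t=13: (idle)
t=14: (idle)
t=15: (idle)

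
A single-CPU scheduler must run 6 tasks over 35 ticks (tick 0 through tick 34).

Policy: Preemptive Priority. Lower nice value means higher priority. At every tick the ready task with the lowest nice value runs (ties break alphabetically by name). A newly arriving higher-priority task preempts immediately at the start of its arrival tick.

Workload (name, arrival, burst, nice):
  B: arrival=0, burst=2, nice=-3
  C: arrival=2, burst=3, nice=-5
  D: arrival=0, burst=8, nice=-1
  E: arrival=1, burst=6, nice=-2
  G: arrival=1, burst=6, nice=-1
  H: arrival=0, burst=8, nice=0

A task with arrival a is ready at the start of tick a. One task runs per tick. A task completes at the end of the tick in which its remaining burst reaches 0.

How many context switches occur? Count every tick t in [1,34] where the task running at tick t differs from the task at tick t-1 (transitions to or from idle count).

context switches = 6

t=0: ready={B,D,H} → run B
t=1: ready={B,D,E,G,H} → run B
t=2: ready={C,D,E,G,H} → run C
t=3: ready={C,D,E,G,H} → run C
t=4: ready={C,D,E,G,H} → run C
t=5: ready={D,E,G,H} → run E
t=6: ready={D,E,G,H} → run E
t=7: ready={D,E,G,H} → run E
t=8: ready={D,E,G,H} → run E
t=9: ready={D,E,G,H} → run E
t=10: ready={D,E,G,H} → run E
t=11: ready={D,G,H} → run D
t=12: ready={D,G,H} → run D
t=13: ready={D,G,H} → run D
t=14: ready={D,G,H} → run D
t=15: ready={D,G,H} → run D
t=16: ready={D,G,H} → run D
t=17: ready={D,G,H} → run D
t=18: ready={D,G,H} → run D
t=19: ready={G,H} → run G
t=20: ready={G,H} → run G
t=21: ready={G,H} → run G
t=22: ready={G,H} → run G
t=23: ready={G,H} → run G
t=24: ready={G,H} → run G
t=25: ready={H} → run H
t=26: ready={H} → run H
t=27: ready={H} → run H
t=28: ready={H} → run H
t=29: ready={H} → run H
t=30: ready={H} → run H
t=31: ready={H} → run H
t=32: ready={H} → run H
t=33: (idle)
t=34: (idle)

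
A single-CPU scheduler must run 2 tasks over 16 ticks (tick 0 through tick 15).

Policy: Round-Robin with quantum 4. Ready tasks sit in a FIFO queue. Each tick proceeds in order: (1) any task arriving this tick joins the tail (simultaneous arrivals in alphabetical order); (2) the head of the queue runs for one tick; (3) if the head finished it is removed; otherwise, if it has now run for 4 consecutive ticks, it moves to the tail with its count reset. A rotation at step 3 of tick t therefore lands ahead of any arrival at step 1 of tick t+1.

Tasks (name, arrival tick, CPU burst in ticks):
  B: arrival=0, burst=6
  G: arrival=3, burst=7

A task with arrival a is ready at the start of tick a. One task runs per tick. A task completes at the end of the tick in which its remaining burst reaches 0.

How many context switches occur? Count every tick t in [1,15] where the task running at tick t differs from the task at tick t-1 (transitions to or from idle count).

t=0: queue=[B] q_used=0 → run B
t=1: queue=[B] q_used=1 → run B
t=2: queue=[B] q_used=2 → run B
t=3: queue=[B,G] q_used=3 → run B
t=4: queue=[G,B] q_used=0 → run G
t=5: queue=[G,B] q_used=1 → run G
t=6: queue=[G,B] q_used=2 → run G
t=7: queue=[G,B] q_used=3 → run G
t=8: queue=[B,G] q_used=0 → run B
t=9: queue=[B,G] q_used=1 → run B
t=10: queue=[G] q_used=0 → run G
t=11: queue=[G] q_used=1 → run G
t=12: queue=[G] q_used=2 → run G
t=13: (idle)
t=14: (idle)
t=15: (idle)

context switches = 4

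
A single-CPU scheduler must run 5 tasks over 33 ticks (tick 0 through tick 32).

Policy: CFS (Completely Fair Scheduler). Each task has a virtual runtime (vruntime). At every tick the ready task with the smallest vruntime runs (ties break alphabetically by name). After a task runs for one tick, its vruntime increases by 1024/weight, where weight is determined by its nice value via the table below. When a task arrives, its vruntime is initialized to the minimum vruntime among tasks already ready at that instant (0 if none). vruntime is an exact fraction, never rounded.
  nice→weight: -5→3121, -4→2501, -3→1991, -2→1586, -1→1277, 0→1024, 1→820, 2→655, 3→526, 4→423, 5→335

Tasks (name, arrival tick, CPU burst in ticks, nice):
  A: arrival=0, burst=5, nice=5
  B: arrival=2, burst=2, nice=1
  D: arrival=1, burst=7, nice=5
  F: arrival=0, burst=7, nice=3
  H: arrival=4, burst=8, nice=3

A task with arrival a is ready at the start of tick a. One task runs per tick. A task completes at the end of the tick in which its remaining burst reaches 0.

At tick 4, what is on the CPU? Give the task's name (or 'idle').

running at tick 4 = B

t=0: vr[A=0 F=0] → run A
t=1: vr[A=1024/335 D=0 F=0] → run D
t=2: vr[A=1024/335 B=0 D=1024/335 F=0] → run B
t=3: vr[A=1024/335 B=256/205 D=1024/335 F=0] → run F
t=4: vr[A=1024/335 B=256/205 D=1024/335 F=512/263 H=256/205] → run B
t=5: vr[A=1024/335 D=1024/335 F=512/263 H=256/205] → run H
t=6: vr[A=1024/335 D=1024/335 F=512/263 H=172288/53915] → run F
t=7: vr[A=1024/335 D=1024/335 F=1024/263 H=172288/53915] → run A
t=8: vr[A=2048/335 D=1024/335 F=1024/263 H=172288/53915] → run D
t=9: vr[A=2048/335 D=2048/335 F=1024/263 H=172288/53915] → run H
t=10: vr[A=2048/335 D=2048/335 F=1024/263 H=277248/53915] → run F
t=11: vr[A=2048/335 D=2048/335 F=1536/263 H=277248/53915] → run H
t=12: vr[A=2048/335 D=2048/335 F=1536/263 H=382208/53915] → run F
t=13: vr[A=2048/335 D=2048/335 F=2048/263 H=382208/53915] → run A
t=14: vr[A=3072/335 D=2048/335 F=2048/263 H=382208/53915] → run D
t=15: vr[A=3072/335 D=3072/335 F=2048/263 H=382208/53915] → run H
t=16: vr[A=3072/335 D=3072/335 F=2048/263 H=487168/53915] → run F
t=17: vr[A=3072/335 D=3072/335 F=2560/263 H=487168/53915] → run H
t=18: vr[A=3072/335 D=3072/335 F=2560/263 H=592128/53915] → run A
t=19: vr[A=4096/335 D=3072/335 F=2560/263 H=592128/53915] → run D
t=20: vr[A=4096/335 D=4096/335 F=2560/263 H=592128/53915] → run F
t=21: vr[A=4096/335 D=4096/335 F=3072/263 H=592128/53915] → run H
t=22: vr[A=4096/335 D=4096/335 F=3072/263 H=697088/53915] → run F
t=23: vr[A=4096/335 D=4096/335 H=697088/53915] → run A
t=24: vr[D=4096/335 H=697088/53915] → run D
t=25: vr[D=1024/67 H=697088/53915] → run H
t=26: vr[D=1024/67 H=802048/53915] → run H
t=27: vr[D=1024/67] → run D
t=28: vr[D=6144/335] → run D
t=29: (idle)
t=30: (idle)
t=31: (idle)
t=32: (idle)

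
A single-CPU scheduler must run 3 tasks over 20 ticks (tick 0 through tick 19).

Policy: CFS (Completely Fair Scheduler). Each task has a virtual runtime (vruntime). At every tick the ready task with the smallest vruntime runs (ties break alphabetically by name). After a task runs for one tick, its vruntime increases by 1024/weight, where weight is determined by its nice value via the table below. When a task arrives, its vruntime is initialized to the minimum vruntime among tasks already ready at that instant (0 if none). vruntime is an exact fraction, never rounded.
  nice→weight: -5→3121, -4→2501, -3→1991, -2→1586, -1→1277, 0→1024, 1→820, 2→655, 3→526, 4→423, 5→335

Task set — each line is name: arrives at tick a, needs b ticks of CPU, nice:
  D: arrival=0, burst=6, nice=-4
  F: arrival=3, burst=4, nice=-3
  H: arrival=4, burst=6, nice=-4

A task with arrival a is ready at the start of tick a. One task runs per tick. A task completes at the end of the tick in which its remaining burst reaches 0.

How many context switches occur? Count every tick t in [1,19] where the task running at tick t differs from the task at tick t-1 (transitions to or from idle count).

context switches = 12

t=0: vr[D=0] → run D
t=1: vr[D=1024/2501] → run D
t=2: vr[D=2048/2501] → run D
t=3: vr[D=3072/2501 F=3072/2501] → run D
t=4: vr[D=4096/2501 F=3072/2501 H=3072/2501] → run F
t=5: vr[D=4096/2501 F=8677376/4979491 H=3072/2501] → run H
t=6: vr[D=4096/2501 F=8677376/4979491 H=4096/2501] → run D
t=7: vr[D=5120/2501 F=8677376/4979491 H=4096/2501] → run H
t=8: vr[D=5120/2501 F=8677376/4979491 H=5120/2501] → run F
t=9: vr[D=5120/2501 F=11238400/4979491 H=5120/2501] → run D
t=10: vr[F=11238400/4979491 H=5120/2501] → run H
t=11: vr[F=11238400/4979491 H=6144/2501] → run F
t=12: vr[F=13799424/4979491 H=6144/2501] → run H
t=13: vr[F=13799424/4979491 H=7168/2501] → run F
t=14: vr[H=7168/2501] → run H
t=15: vr[H=8192/2501] → run H
t=16: (idle)
t=17: (idle)
t=18: (idle)
t=19: (idle)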